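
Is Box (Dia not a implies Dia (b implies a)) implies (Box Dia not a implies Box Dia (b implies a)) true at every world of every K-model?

Valid in K

Tableau for the negation not (Box (Dia not a implies Dia (b implies a)) implies (Box Dia not a implies Box Dia (b implies a))):
1. not (Box (Dia not a implies Dia (b implies a)) implies (Box Dia not a implies Box Dia (b implies a))), w0
2. Box (Dia not a implies Dia (b implies a)), w0
3. not (Box Dia not a implies Box Dia (b implies a)), w0
4. Box Dia not a, w0
5. not Box Dia (b implies a), w0
6. not Dia (b implies a), w1
7. Dia not a implies Dia (b implies a), w1
8. Dia not a, w1
9. Dia (b implies a), w1
10. not a, w2
11. not (b implies a), w2
12. b, w2
13. b implies a, w3
14. not (b implies a), w3
15. b, w3
16. not a, w3
17. a, w3
Accessibility: w0Rw1, w1Rw2, w1Rw3
Branch closes: a and not a both at w3.
Every branch of the negation's tableau closes; the branch above is one of them.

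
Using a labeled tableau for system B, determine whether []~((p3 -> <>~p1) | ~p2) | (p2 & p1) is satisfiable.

Yes, satisfiable

1. []~((p3 -> <>~p1) | ~p2) | (p2 & p1), w0
2. p2 & p1, w0
3. p2, w0
4. p1, w0
Accessibility: w0Rw0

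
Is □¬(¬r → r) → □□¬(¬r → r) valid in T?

No, not valid

Tableau for the negation ¬(□¬(¬r → r) → □□¬(¬r → r)):
1. ¬(□¬(¬r → r) → □□¬(¬r → r)), u
2. □¬(¬r → r), u
3. ¬□□¬(¬r → r), u
4. ¬(¬r → r), u
5. ¬r, u
6. ¬□¬(¬r → r), v
7. ¬(¬r → r), v
8. ¬r, v
9. ¬r → r, w
10. r, w
Accessibility: uRu, uRv, vRv, vRw, wRw
The negation has an open branch (countermodel exists).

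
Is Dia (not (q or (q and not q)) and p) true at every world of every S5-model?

Tableau for the negation not Dia (not (q or (q and not q)) and p):
1. not Dia (not (q or (q and not q)) and p), 0
2. not (not (q or (q and not q)) and p), 0   [neg-Dia-rule on 1 via 0R0]
3. not p, 0   [neg-and-rule on 2 (branches; this branch)]
Accessibility: 0R0
The negation has an open branch (countermodel exists).

Invalid (countermodel exists)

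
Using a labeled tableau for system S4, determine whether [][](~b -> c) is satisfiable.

Satisfiable (open branch found)

1. [][](~b -> c), 0
2. [](~b -> c), 0
3. ~b -> c, 0
4. c, 0
Accessibility: 0R0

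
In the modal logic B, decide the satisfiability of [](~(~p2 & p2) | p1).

Satisfiable (open branch found)

1. [](~(~p2 & p2) | p1), w0
2. ~(~p2 & p2) | p1, w0
3. p1, w0
Accessibility: w0Rw0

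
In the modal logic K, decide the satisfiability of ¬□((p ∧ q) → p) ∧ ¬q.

1. ¬□((p ∧ q) → p) ∧ ¬q, u
2. ¬□((p ∧ q) → p), u
3. ¬q, u
4. ¬((p ∧ q) → p), v
5. p ∧ q, v
6. ¬p, v
7. p, v
8. q, v
Accessibility: uRv
Branch closes: p and ¬p both at v.
Every branch closes; the branch above is one of them.

No, unsatisfiable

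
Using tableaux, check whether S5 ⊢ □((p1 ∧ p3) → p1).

Tableau for the negation ¬□((p1 ∧ p3) → p1):
1. ¬□((p1 ∧ p3) → p1), w0
2. ¬((p1 ∧ p3) → p1), w1
3. p1 ∧ p3, w1
4. ¬p1, w1
5. p1, w1
6. p3, w1
Accessibility: w0Rw0, w0Rw1, w1Rw0, w1Rw1
Branch closes: p1 and ¬p1 both at w1.
All branches of the negation close; one closing branch shown above.

Valid in S5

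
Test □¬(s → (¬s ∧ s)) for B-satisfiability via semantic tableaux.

Yes, satisfiable

1. □¬(s → (¬s ∧ s)), 0
2. ¬(s → (¬s ∧ s)), 0
3. s, 0
4. ¬(¬s ∧ s), 0
Accessibility: 0R0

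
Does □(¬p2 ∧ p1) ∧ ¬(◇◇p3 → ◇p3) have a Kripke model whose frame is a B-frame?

Yes, satisfiable

1. □(¬p2 ∧ p1) ∧ ¬(◇◇p3 → ◇p3), u
2. □(¬p2 ∧ p1), u
3. ¬(◇◇p3 → ◇p3), u
4. ◇◇p3, u
5. ¬◇p3, u
6. ¬p2 ∧ p1, u
7. ¬p2, u
8. p1, u
9. ¬p3, u
10. ◇p3, v
11. ¬p2 ∧ p1, v
12. ¬p2, v
13. p1, v
14. ¬p3, v
15. p3, w
Accessibility: uRu, uRv, vRu, vRv, vRw, wRv, wRw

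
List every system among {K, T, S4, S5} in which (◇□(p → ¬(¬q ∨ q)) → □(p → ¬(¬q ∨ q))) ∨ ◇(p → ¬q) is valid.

T, S4, S5

K-tableau for the negation ¬((◇□(p → ¬(¬q ∨ q)) → □(p → ¬(¬q ∨ q))) ∨ ◇(p → ¬q)):
1. ¬((◇□(p → ¬(¬q ∨ q)) → □(p → ¬(¬q ∨ q))) ∨ ◇(p → ¬q)), w0
2. ¬(◇□(p → ¬(¬q ∨ q)) → □(p → ¬(¬q ∨ q))), w0   [¬∨-rule on 1]
3. ¬◇(p → ¬q), w0   [¬∨-rule on 1]
4. ◇□(p → ¬(¬q ∨ q)), w0   [¬→-rule on 2]
5. ¬□(p → ¬(¬q ∨ q)), w0   [¬→-rule on 2]
6. □(p → ¬(¬q ∨ q)), w1   [◇-rule on 4: fresh world w1, w0Rw1]
7. ¬(p → ¬q), w1   [¬◇-rule on 3 via w0Rw1]
8. p, w1   [¬→-rule on 7]
9. q, w1   [¬→-rule on 7]
10. ¬(p → ¬(¬q ∨ q)), w2   [¬□-rule on 5: fresh world w2, w0Rw2]
11. p, w2   [¬→-rule on 10]
12. ¬q ∨ q, w2   [¬→-rule on 10]
13. ¬(p → ¬q), w2   [¬◇-rule on 3 via w0Rw2]
14. q, w2   [¬→-rule on 13]
Accessibility: w0Rw1, w0Rw2
Complete open branch: countermodel on a K-frame, so not valid in K.
T-tableau for the negation ¬((◇□(p → ¬(¬q ∨ q)) → □(p → ¬(¬q ∨ q))) ∨ ◇(p → ¬q)):
1. ¬((◇□(p → ¬(¬q ∨ q)) → □(p → ¬(¬q ∨ q))) ∨ ◇(p → ¬q)), w0
2. ¬(◇□(p → ¬(¬q ∨ q)) → □(p → ¬(¬q ∨ q))), w0   [¬∨-rule on 1]
3. ¬◇(p → ¬q), w0   [¬∨-rule on 1]
4. ◇□(p → ¬(¬q ∨ q)), w0   [¬→-rule on 2]
5. ¬□(p → ¬(¬q ∨ q)), w0   [¬→-rule on 2]
6. ¬(p → ¬q), w0   [¬◇-rule on 3 via w0Rw0]
7. p, w0   [¬→-rule on 6]
8. q, w0   [¬→-rule on 6]
9. □(p → ¬(¬q ∨ q)), w1   [◇-rule on 4: fresh world w1, w0Rw1]
10. ¬(p → ¬q), w1   [¬◇-rule on 3 via w0Rw1]
11. p, w1   [¬→-rule on 10]
12. q, w1   [¬→-rule on 10]
13. p → ¬(¬q ∨ q), w1   [□-rule on 9 via w1Rw1]
14. ¬(¬q ∨ q), w1   [→-rule on 13 (branches; this branch)]
15. ¬q, w1   [¬∨-rule on 14]
Accessibility: w0Rw0, w0Rw1, w1Rw1
Branch closes: q and ¬q both at w1.
Every branch closes (one shown): valid in T, hence also in S4, S5 (every theorem of T is a theorem of S4 and S5).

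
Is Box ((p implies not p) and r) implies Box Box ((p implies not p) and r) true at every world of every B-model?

No, not valid

Tableau for the negation not (Box ((p implies not p) and r) implies Box Box ((p implies not p) and r)):
1. not (Box ((p implies not p) and r) implies Box Box ((p implies not p) and r)), 0
2. Box ((p implies not p) and r), 0
3. not Box Box ((p implies not p) and r), 0
4. (p implies not p) and r, 0
5. p implies not p, 0
6. r, 0
7. not p, 0
8. not Box ((p implies not p) and r), 1
9. (p implies not p) and r, 1
10. p implies not p, 1
11. r, 1
12. not p, 1
13. not ((p implies not p) and r), 2
14. not r, 2
Accessibility: 0R0, 0R1, 1R0, 1R1, 1R2, 2R1, 2R2
The negation has an open branch (countermodel exists).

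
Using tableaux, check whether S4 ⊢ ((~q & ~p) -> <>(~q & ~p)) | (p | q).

Tableau for the negation ~(((~q & ~p) -> <>(~q & ~p)) | (p | q)):
1. ~(((~q & ~p) -> <>(~q & ~p)) | (p | q)), 0
2. ~((~q & ~p) -> <>(~q & ~p)), 0
3. ~(p | q), 0
4. ~q & ~p, 0
5. ~<>(~q & ~p), 0
6. ~p, 0
7. ~q, 0
8. ~(~q & ~p), 0
9. p, 0
Accessibility: 0R0
Branch closes: p and ~p both at 0.
All branches of the negation close; one closing branch shown above.

Valid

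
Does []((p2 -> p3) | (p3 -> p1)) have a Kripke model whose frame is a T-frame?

Yes, satisfiable

1. []((p2 -> p3) | (p3 -> p1)), w0
2. (p2 -> p3) | (p3 -> p1), w0   [[]-rule on 1 via w0Rw0]
3. p3 -> p1, w0   [|-rule on 2 (branches; this branch)]
4. p1, w0   [->-rule on 3 (branches; this branch)]
Accessibility: w0Rw0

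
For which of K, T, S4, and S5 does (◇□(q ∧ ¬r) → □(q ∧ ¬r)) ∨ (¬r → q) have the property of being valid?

S5

S4-tableau for the negation ¬((◇□(q ∧ ¬r) → □(q ∧ ¬r)) ∨ (¬r → q)):
1. ¬((◇□(q ∧ ¬r) → □(q ∧ ¬r)) ∨ (¬r → q)), u
2. ¬(◇□(q ∧ ¬r) → □(q ∧ ¬r)), u
3. ¬(¬r → q), u
4. ◇□(q ∧ ¬r), u
5. ¬□(q ∧ ¬r), u
6. ¬r, u
7. ¬q, u
8. □(q ∧ ¬r), v
9. q ∧ ¬r, v
10. q, v
11. ¬r, v
12. ¬(q ∧ ¬r), w
13. r, w
Accessibility: uRu, uRv, uRw, vRv, wRw
Complete open branch: countermodel on an S4-frame, so not valid in S4, nor in K, T (the same frame is also a K-frame and a T-frame).
S5-tableau for the negation ¬((◇□(q ∧ ¬r) → □(q ∧ ¬r)) ∨ (¬r → q)):
1. ¬((◇□(q ∧ ¬r) → □(q ∧ ¬r)) ∨ (¬r → q)), u
2. ¬(◇□(q ∧ ¬r) → □(q ∧ ¬r)), u
3. ¬(¬r → q), u
4. ◇□(q ∧ ¬r), u
5. ¬□(q ∧ ¬r), u
6. ¬r, u
7. ¬q, u
8. □(q ∧ ¬r), v
9. q ∧ ¬r, u
10. q, u
Accessibility: uRu, uRv, vRu, vRv
Branch closes: q and ¬q both at u.
Every branch closes (one shown): valid in S5.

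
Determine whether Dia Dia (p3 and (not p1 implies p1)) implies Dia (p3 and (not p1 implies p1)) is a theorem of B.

No, not valid

Tableau for the negation not (Dia Dia (p3 and (not p1 implies p1)) implies Dia (p3 and (not p1 implies p1))):
1. not (Dia Dia (p3 and (not p1 implies p1)) implies Dia (p3 and (not p1 implies p1))), w0
2. Dia Dia (p3 and (not p1 implies p1)), w0
3. not Dia (p3 and (not p1 implies p1)), w0
4. not (p3 and (not p1 implies p1)), w0
5. not (not p1 implies p1), w0
6. not p1, w0
7. Dia (p3 and (not p1 implies p1)), w1
8. not (p3 and (not p1 implies p1)), w1
9. not (not p1 implies p1), w1
10. not p1, w1
11. p3 and (not p1 implies p1), w2
12. p3, w2
13. not p1 implies p1, w2
14. p1, w2
Accessibility: w0Rw0, w0Rw1, w1Rw0, w1Rw1, w1Rw2, w2Rw1, w2Rw2
The negation has an open branch (countermodel exists).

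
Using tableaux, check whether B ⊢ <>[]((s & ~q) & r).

Tableau for the negation ~<>[]((s & ~q) & r):
1. ~<>[]((s & ~q) & r), 0
2. ~[]((s & ~q) & r), 0
3. ~((s & ~q) & r), 1
4. ~[]((s & ~q) & r), 1
5. ~r, 1
6. ~((s & ~q) & r), 2
7. ~r, 2
Accessibility: 0R0, 0R1, 1R0, 1R1, 1R2, 2R1, 2R2
The negation has an open branch (countermodel exists).

Invalid (countermodel exists)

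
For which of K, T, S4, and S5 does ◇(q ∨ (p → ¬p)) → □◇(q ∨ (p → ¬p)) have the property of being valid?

S4-tableau for the negation ¬(◇(q ∨ (p → ¬p)) → □◇(q ∨ (p → ¬p))):
1. ¬(◇(q ∨ (p → ¬p)) → □◇(q ∨ (p → ¬p))), 0
2. ◇(q ∨ (p → ¬p)), 0
3. ¬□◇(q ∨ (p → ¬p)), 0
4. q ∨ (p → ¬p), 1
5. p → ¬p, 1
6. ¬p, 1
7. ¬◇(q ∨ (p → ¬p)), 2
8. ¬(q ∨ (p → ¬p)), 2
9. ¬q, 2
10. ¬(p → ¬p), 2
11. p, 2
Accessibility: 0R0, 0R1, 0R2, 1R1, 2R2
Complete open branch: countermodel on an S4-frame, so not valid in S4, nor in K, T (the same frame is also a K-frame and a T-frame).
S5-tableau for the negation ¬(◇(q ∨ (p → ¬p)) → □◇(q ∨ (p → ¬p))):
1. ¬(◇(q ∨ (p → ¬p)) → □◇(q ∨ (p → ¬p))), 0
2. ◇(q ∨ (p → ¬p)), 0
3. ¬□◇(q ∨ (p → ¬p)), 0
4. q ∨ (p → ¬p), 1
5. p → ¬p, 1
6. ¬p, 1
7. ¬◇(q ∨ (p → ¬p)), 2
8. ¬(q ∨ (p → ¬p)), 0
9. ¬q, 0
10. ¬(p → ¬p), 0
11. p, 0
12. ¬(q ∨ (p → ¬p)), 1
13. ¬q, 1
14. ¬(p → ¬p), 1
15. p, 1
Accessibility: 0R0, 0R1, 0R2, 1R0, 1R1, 1R2, 2R0, 2R1, 2R2
Branch closes: p and ¬p both at 1.
Every branch closes (one shown): valid in S5.

S5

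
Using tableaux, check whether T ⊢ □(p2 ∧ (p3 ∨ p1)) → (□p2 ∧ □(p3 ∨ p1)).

Tableau for the negation ¬(□(p2 ∧ (p3 ∨ p1)) → (□p2 ∧ □(p3 ∨ p1))):
1. ¬(□(p2 ∧ (p3 ∨ p1)) → (□p2 ∧ □(p3 ∨ p1))), w0
2. □(p2 ∧ (p3 ∨ p1)), w0   [¬→-rule on 1]
3. ¬(□p2 ∧ □(p3 ∨ p1)), w0   [¬→-rule on 1]
4. p2 ∧ (p3 ∨ p1), w0   [□-rule on 2 via w0Rw0]
5. p2, w0   [∧-rule on 4]
6. p3 ∨ p1, w0   [∧-rule on 4]
7. ¬□(p3 ∨ p1), w0   [¬∧-rule on 3 (branches; this branch)]
8. p1, w0   [∨-rule on 6 (branches; this branch)]
9. ¬(p3 ∨ p1), w1   [¬□-rule on 7: fresh world w1, w0Rw1]
10. ¬p3, w1   [¬∨-rule on 9]
11. ¬p1, w1   [¬∨-rule on 9]
12. p2 ∧ (p3 ∨ p1), w1   [□-rule on 2 via w0Rw1]
13. p2, w1   [∧-rule on 12]
14. p3 ∨ p1, w1   [∧-rule on 12]
15. p1, w1   [∨-rule on 14 (branches; this branch)]
Accessibility: w0Rw0, w0Rw1, w1Rw1
Branch closes: p1 and ¬p1 both at w1.
All branches of the negation close; one closing branch shown above.

Valid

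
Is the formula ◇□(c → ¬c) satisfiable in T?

Satisfiable

1. ◇□(c → ¬c), u
2. □(c → ¬c), v
3. c → ¬c, v
4. ¬c, v
Accessibility: uRu, uRv, vRv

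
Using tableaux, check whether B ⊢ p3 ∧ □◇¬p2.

Tableau for the negation ¬(p3 ∧ □◇¬p2):
1. ¬(p3 ∧ □◇¬p2), u
2. ¬□◇¬p2, u   [¬∧-rule on 1 (branches; this branch)]
3. ¬◇¬p2, v   [¬□-rule on 2: fresh world v, uRv]
4. p2, u   [¬◇-rule on 3 via vRu]
5. p2, v   [¬◇-rule on 3 via vRv]
Accessibility: uRu, uRv, vRu, vRv
The negation has an open branch (countermodel exists).

Invalid (countermodel exists)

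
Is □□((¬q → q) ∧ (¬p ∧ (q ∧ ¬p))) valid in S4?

Not valid

Tableau for the negation ¬□□((¬q → q) ∧ (¬p ∧ (q ∧ ¬p))):
1. ¬□□((¬q → q) ∧ (¬p ∧ (q ∧ ¬p))), w0
2. ¬□((¬q → q) ∧ (¬p ∧ (q ∧ ¬p))), w1   [¬□-rule on 1: fresh world w1, w0Rw1]
3. ¬((¬q → q) ∧ (¬p ∧ (q ∧ ¬p))), w2   [¬□-rule on 2: fresh world w2, w1Rw2]
4. ¬(¬p ∧ (q ∧ ¬p)), w2   [¬∧-rule on 3 (branches; this branch)]
5. ¬(q ∧ ¬p), w2   [¬∧-rule on 4 (branches; this branch)]
6. p, w2   [¬∧-rule on 5 (branches; this branch)]
Accessibility: w0Rw0, w0Rw1, w0Rw2, w1Rw1, w1Rw2, w2Rw2
The negation has an open branch (countermodel exists).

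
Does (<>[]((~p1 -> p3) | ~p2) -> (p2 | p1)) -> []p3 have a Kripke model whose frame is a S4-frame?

1. (<>[]((~p1 -> p3) | ~p2) -> (p2 | p1)) -> []p3, 0
2. []p3, 0
3. p3, 0
Accessibility: 0R0

Yes, satisfiable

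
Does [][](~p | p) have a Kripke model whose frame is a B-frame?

1. [][](~p | p), u
2. [](~p | p), u
3. ~p | p, u
4. p, u
Accessibility: uRu

Satisfiable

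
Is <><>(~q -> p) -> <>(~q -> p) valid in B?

Tableau for the negation ~(<><>(~q -> p) -> <>(~q -> p)):
1. ~(<><>(~q -> p) -> <>(~q -> p)), u
2. <><>(~q -> p), u   [~->-rule on 1]
3. ~<>(~q -> p), u   [~->-rule on 1]
4. ~(~q -> p), u   [~<>-rule on 3 via uRu]
5. ~q, u   [~->-rule on 4]
6. ~p, u   [~->-rule on 4]
7. <>(~q -> p), v   [<>-rule on 2: fresh world v, uRv]
8. ~(~q -> p), v   [~<>-rule on 3 via uRv]
9. ~q, v   [~->-rule on 8]
10. ~p, v   [~->-rule on 8]
11. ~q -> p, w   [<>-rule on 7: fresh world w, vRw]
12. p, w   [->-rule on 11 (branches; this branch)]
Accessibility: uRu, uRv, vRu, vRv, vRw, wRv, wRw
The negation has an open branch (countermodel exists).

Invalid (countermodel exists)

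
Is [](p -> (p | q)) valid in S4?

Tableau for the negation ~[](p -> (p | q)):
1. ~[](p -> (p | q)), w0
2. ~(p -> (p | q)), w1   [~[]-rule on 1: fresh world w1, w0Rw1]
3. p, w1   [~->-rule on 2]
4. ~(p | q), w1   [~->-rule on 2]
5. ~p, w1   [~|-rule on 4]
6. ~q, w1   [~|-rule on 4]
Accessibility: w0Rw0, w0Rw1, w1Rw1
Branch closes: p and ~p both at w1.
Every branch of the negation's tableau closes; the branch above is one of them.

Valid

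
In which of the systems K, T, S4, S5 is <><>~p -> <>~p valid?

S4-tableau for the negation ~(<><>~p -> <>~p):
1. ~(<><>~p -> <>~p), w0
2. <><>~p, w0
3. ~<>~p, w0
4. p, w0
5. <>~p, w1
6. p, w1
7. ~p, w2
8. p, w2
Accessibility: w0Rw0, w0Rw1, w0Rw2, w1Rw1, w1Rw2, w2Rw2
Branch closes: p and ~p both at w2.
Every branch closes (one shown): valid in S4, hence also in S5 (every theorem of S4 is a theorem of S5).
T-tableau for the negation ~(<><>~p -> <>~p):
1. ~(<><>~p -> <>~p), w0
2. <><>~p, w0
3. ~<>~p, w0
4. p, w0
5. <>~p, w1
6. p, w1
7. ~p, w2
Accessibility: w0Rw0, w0Rw1, w1Rw1, w1Rw2, w2Rw2
Complete open branch: countermodel on a T-frame, so not valid in T, nor in K (the same frame is also a K-frame).

S4, S5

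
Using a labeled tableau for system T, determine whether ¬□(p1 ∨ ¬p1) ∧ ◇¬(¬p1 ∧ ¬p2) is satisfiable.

1. ¬□(p1 ∨ ¬p1) ∧ ◇¬(¬p1 ∧ ¬p2), w0
2. ¬□(p1 ∨ ¬p1), w0   [∧-rule on 1]
3. ◇¬(¬p1 ∧ ¬p2), w0   [∧-rule on 1]
4. ¬(p1 ∨ ¬p1), w1   [¬□-rule on 2: fresh world w1, w0Rw1]
5. ¬p1, w1   [¬∨-rule on 4]
6. p1, w1   [¬∨-rule on 4]
Accessibility: w0Rw0, w0Rw1, w1Rw1
Branch closes: p1 and ¬p1 both at w1.
(One branch shown.) All branches close.

Unsatisfiable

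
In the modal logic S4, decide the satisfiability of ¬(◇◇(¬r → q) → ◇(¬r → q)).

1. ¬(◇◇(¬r → q) → ◇(¬r → q)), 0
2. ◇◇(¬r → q), 0
3. ¬◇(¬r → q), 0
4. ¬(¬r → q), 0
5. ¬r, 0
6. ¬q, 0
7. ◇(¬r → q), 1
8. ¬(¬r → q), 1
9. ¬r, 1
10. ¬q, 1
11. ¬r → q, 2
12. ¬(¬r → q), 2
13. ¬r, 2
14. ¬q, 2
15. q, 2
Accessibility: 0R0, 0R1, 0R2, 1R1, 1R2, 2R2
Branch closes: q and ¬q both at 2.
(One branch shown.) All branches close.

Unsatisfiable (every branch closes)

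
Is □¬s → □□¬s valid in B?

Invalid (countermodel exists)

Tableau for the negation ¬(□¬s → □□¬s):
1. ¬(□¬s → □□¬s), 0
2. □¬s, 0
3. ¬□□¬s, 0
4. ¬s, 0
5. ¬□¬s, 1
6. ¬s, 1
7. s, 2
Accessibility: 0R0, 0R1, 1R0, 1R1, 1R2, 2R1, 2R2
The negation has an open branch (countermodel exists).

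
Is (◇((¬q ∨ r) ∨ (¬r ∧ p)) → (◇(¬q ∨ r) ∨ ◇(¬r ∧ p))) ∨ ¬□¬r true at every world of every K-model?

Valid in K

Tableau for the negation ¬((◇((¬q ∨ r) ∨ (¬r ∧ p)) → (◇(¬q ∨ r) ∨ ◇(¬r ∧ p))) ∨ ¬□¬r):
1. ¬((◇((¬q ∨ r) ∨ (¬r ∧ p)) → (◇(¬q ∨ r) ∨ ◇(¬r ∧ p))) ∨ ¬□¬r), w0
2. ¬(◇((¬q ∨ r) ∨ (¬r ∧ p)) → (◇(¬q ∨ r) ∨ ◇(¬r ∧ p))), w0   [¬∨-rule on 1]
3. □¬r, w0   [¬∨-rule on 1]
4. ◇((¬q ∨ r) ∨ (¬r ∧ p)), w0   [¬→-rule on 2]
5. ¬(◇(¬q ∨ r) ∨ ◇(¬r ∧ p)), w0   [¬→-rule on 2]
6. ¬◇(¬q ∨ r), w0   [¬∨-rule on 5]
7. ¬◇(¬r ∧ p), w0   [¬∨-rule on 5]
8. (¬q ∨ r) ∨ (¬r ∧ p), w1   [◇-rule on 4: fresh world w1, w0Rw1]
9. ¬r, w1   [□-rule on 3 via w0Rw1]
10. ¬(¬q ∨ r), w1   [¬◇-rule on 6 via w0Rw1]
11. q, w1   [¬∨-rule on 10]
12. ¬(¬r ∧ p), w1   [¬◇-rule on 7 via w0Rw1]
13. ¬r ∧ p, w1   [∨-rule on 8 (branches; this branch)]
14. p, w1   [∧-rule on 13]
15. ¬p, w1   [¬∧-rule on 12 (branches; this branch)]
Accessibility: w0Rw1
Branch closes: p and ¬p both at w1.
Every branch of the negation's tableau closes; the branch above is one of them.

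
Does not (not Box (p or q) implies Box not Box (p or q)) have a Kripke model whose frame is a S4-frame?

1. not (not Box (p or q) implies Box not Box (p or q)), w0
2. not Box (p or q), w0   [neg-implies-rule on 1]
3. not Box not Box (p or q), w0   [neg-implies-rule on 1]
4. not (p or q), w1   [neg-Box-rule on 2: fresh world w1, w0Rw1]
5. not p, w1   [neg-or-rule on 4]
6. not q, w1   [neg-or-rule on 4]
7. Box (p or q), w2   [neg-Box-rule on 3: fresh world w2, w0Rw2]
8. p or q, w2   [Box-rule on 7 via w2Rw2]
9. q, w2   [or-rule on 8 (branches; this branch)]
Accessibility: w0Rw0, w0Rw1, w0Rw2, w1Rw1, w2Rw2

Yes, satisfiable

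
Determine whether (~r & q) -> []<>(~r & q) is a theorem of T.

Tableau for the negation ~((~r & q) -> []<>(~r & q)):
1. ~((~r & q) -> []<>(~r & q)), w0
2. ~r & q, w0
3. ~[]<>(~r & q), w0
4. ~r, w0
5. q, w0
6. ~<>(~r & q), w1
7. ~(~r & q), w1
8. ~q, w1
Accessibility: w0Rw0, w0Rw1, w1Rw1
The negation has an open branch (countermodel exists).

Invalid (countermodel exists)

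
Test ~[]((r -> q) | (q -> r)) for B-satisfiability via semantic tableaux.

1. ~[]((r -> q) | (q -> r)), u
2. ~((r -> q) | (q -> r)), v
3. ~(r -> q), v
4. ~(q -> r), v
5. r, v
6. ~q, v
7. q, v
8. ~r, v
Accessibility: uRu, uRv, vRu, vRv
Branch closes: q and ~q both at v.
Every branch closes; the branch above is one of them.

Unsatisfiable (every branch closes)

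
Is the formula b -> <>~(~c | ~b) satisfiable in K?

1. b -> <>~(~c | ~b), 0
2. <>~(~c | ~b), 0
3. ~(~c | ~b), 1
4. c, 1
5. b, 1
Accessibility: 0R1

Satisfiable (open branch found)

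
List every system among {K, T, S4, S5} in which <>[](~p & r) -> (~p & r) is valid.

S4-tableau for the negation ~(<>[](~p & r) -> (~p & r)):
1. ~(<>[](~p & r) -> (~p & r)), 0
2. <>[](~p & r), 0   [~->-rule on 1]
3. ~(~p & r), 0   [~->-rule on 1]
4. ~r, 0   [~&-rule on 3 (branches; this branch)]
5. [](~p & r), 1   [<>-rule on 2: fresh world 1, 0R1]
6. ~p & r, 1   [[]-rule on 5 via 1R1]
7. ~p, 1   [&-rule on 6]
8. r, 1   [&-rule on 6]
Accessibility: 0R0, 0R1, 1R1
Complete open branch: countermodel on an S4-frame, so not valid in S4, nor in K, T (the same frame is also a K-frame and a T-frame).
S5-tableau for the negation ~(<>[](~p & r) -> (~p & r)):
1. ~(<>[](~p & r) -> (~p & r)), 0
2. <>[](~p & r), 0   [~->-rule on 1]
3. ~(~p & r), 0   [~->-rule on 1]
4. ~r, 0   [~&-rule on 3 (branches; this branch)]
5. [](~p & r), 1   [<>-rule on 2: fresh world 1, 0R1]
6. ~p & r, 0   [[]-rule on 5 via 1R0]
7. ~p, 0   [&-rule on 6]
8. r, 0   [&-rule on 6]
Accessibility: 0R0, 0R1, 1R0, 1R1
Branch closes: r and ~r both at 0.
Every branch closes (one shown): valid in S5.

S5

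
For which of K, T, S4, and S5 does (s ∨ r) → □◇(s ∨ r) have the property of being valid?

S5

S5-tableau for the negation ¬((s ∨ r) → □◇(s ∨ r)):
1. ¬((s ∨ r) → □◇(s ∨ r)), w0
2. s ∨ r, w0
3. ¬□◇(s ∨ r), w0
4. r, w0
5. ¬◇(s ∨ r), w1
6. ¬(s ∨ r), w0
7. ¬s, w0
8. ¬r, w0
Accessibility: w0Rw0, w0Rw1, w1Rw0, w1Rw1
Branch closes: r and ¬r both at w0.
Every branch closes (one shown): valid in S5.
S4-tableau for the negation ¬((s ∨ r) → □◇(s ∨ r)):
1. ¬((s ∨ r) → □◇(s ∨ r)), w0
2. s ∨ r, w0
3. ¬□◇(s ∨ r), w0
4. r, w0
5. ¬◇(s ∨ r), w1
6. ¬(s ∨ r), w1
7. ¬s, w1
8. ¬r, w1
Accessibility: w0Rw0, w0Rw1, w1Rw1
Complete open branch: countermodel on an S4-frame, so not valid in S4, nor in K, T (the same frame is also a K-frame and a T-frame).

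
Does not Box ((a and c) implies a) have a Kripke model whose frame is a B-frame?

1. not Box ((a and c) implies a), w0
2. not ((a and c) implies a), w1
3. a and c, w1
4. not a, w1
5. a, w1
6. c, w1
Accessibility: w0Rw0, w0Rw1, w1Rw0, w1Rw1
Branch closes: a and not a both at w1.
Every branch closes; the branch above is one of them.

Unsatisfiable (every branch closes)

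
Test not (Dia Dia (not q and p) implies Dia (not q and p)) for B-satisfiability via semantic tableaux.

Satisfiable (open branch found)

1. not (Dia Dia (not q and p) implies Dia (not q and p)), u
2. Dia Dia (not q and p), u
3. not Dia (not q and p), u
4. not (not q and p), u
5. not p, u
6. Dia (not q and p), v
7. not (not q and p), v
8. not p, v
9. not q and p, w
10. not q, w
11. p, w
Accessibility: uRu, uRv, vRu, vRv, vRw, wRv, wRw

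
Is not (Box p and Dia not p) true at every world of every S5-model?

Valid in S5

Tableau for the negation Box p and Dia not p:
1. Box p and Dia not p, 0
2. Box p, 0
3. Dia not p, 0
4. p, 0
5. not p, 1
6. p, 1
Accessibility: 0R0, 0R1, 1R0, 1R1
Branch closes: p and not p both at 1.
Every branch of the negation's tableau closes; the branch above is one of them.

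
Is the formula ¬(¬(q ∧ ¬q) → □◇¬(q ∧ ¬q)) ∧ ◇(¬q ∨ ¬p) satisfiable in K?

1. ¬(¬(q ∧ ¬q) → □◇¬(q ∧ ¬q)) ∧ ◇(¬q ∨ ¬p), u
2. ¬(¬(q ∧ ¬q) → □◇¬(q ∧ ¬q)), u   [∧-rule on 1]
3. ◇(¬q ∨ ¬p), u   [∧-rule on 1]
4. ¬(q ∧ ¬q), u   [¬→-rule on 2]
5. ¬□◇¬(q ∧ ¬q), u   [¬→-rule on 2]
6. q, u   [¬∧-rule on 4 (branches; this branch)]
7. ¬q ∨ ¬p, v   [◇-rule on 3: fresh world v, uRv]
8. ¬p, v   [∨-rule on 7 (branches; this branch)]
9. ¬◇¬(q ∧ ¬q), w   [¬□-rule on 5: fresh world w, uRw]
Accessibility: uRv, uRw

Satisfiable (open branch found)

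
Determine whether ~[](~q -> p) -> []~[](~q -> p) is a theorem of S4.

Tableau for the negation ~(~[](~q -> p) -> []~[](~q -> p)):
1. ~(~[](~q -> p) -> []~[](~q -> p)), u
2. ~[](~q -> p), u
3. ~[]~[](~q -> p), u
4. ~(~q -> p), v
5. ~q, v
6. ~p, v
7. [](~q -> p), w
8. ~q -> p, w
9. p, w
Accessibility: uRu, uRv, uRw, vRv, wRw
The negation has an open branch (countermodel exists).

Invalid (countermodel exists)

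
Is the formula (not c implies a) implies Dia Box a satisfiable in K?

Satisfiable

1. (not c implies a) implies Dia Box a, u
2. Dia Box a, u
3. Box a, v
Accessibility: uRv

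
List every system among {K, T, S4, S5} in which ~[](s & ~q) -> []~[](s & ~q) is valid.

S4-tableau for the negation ~(~[](s & ~q) -> []~[](s & ~q)):
1. ~(~[](s & ~q) -> []~[](s & ~q)), u
2. ~[](s & ~q), u
3. ~[]~[](s & ~q), u
4. ~(s & ~q), v
5. q, v
6. [](s & ~q), w
7. s & ~q, w
8. s, w
9. ~q, w
Accessibility: uRu, uRv, uRw, vRv, wRw
Complete open branch: countermodel on an S4-frame, so not valid in S4, nor in K, T (the same frame is also a K-frame and a T-frame).
S5-tableau for the negation ~(~[](s & ~q) -> []~[](s & ~q)):
1. ~(~[](s & ~q) -> []~[](s & ~q)), u
2. ~[](s & ~q), u
3. ~[]~[](s & ~q), u
4. ~(s & ~q), v
5. q, v
6. [](s & ~q), w
7. s & ~q, u
8. s, u
9. ~q, u
10. s & ~q, v
11. s, v
12. ~q, v
Accessibility: uRu, uRv, uRw, vRu, vRv, vRw, wRu, wRv, wRw
Branch closes: q and ~q both at v.
Every branch closes (one shown): valid in S5.

S5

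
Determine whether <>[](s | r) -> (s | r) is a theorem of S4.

Tableau for the negation ~(<>[](s | r) -> (s | r)):
1. ~(<>[](s | r) -> (s | r)), 0
2. <>[](s | r), 0
3. ~(s | r), 0
4. ~s, 0
5. ~r, 0
6. [](s | r), 1
7. s | r, 1
8. r, 1
Accessibility: 0R0, 0R1, 1R1
The negation has an open branch (countermodel exists).

Invalid (countermodel exists)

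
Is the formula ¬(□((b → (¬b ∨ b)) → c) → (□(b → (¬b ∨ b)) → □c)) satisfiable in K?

1. ¬(□((b → (¬b ∨ b)) → c) → (□(b → (¬b ∨ b)) → □c)), u
2. □((b → (¬b ∨ b)) → c), u   [¬→-rule on 1]
3. ¬(□(b → (¬b ∨ b)) → □c), u   [¬→-rule on 1]
4. □(b → (¬b ∨ b)), u   [¬→-rule on 3]
5. ¬□c, u   [¬→-rule on 3]
6. ¬c, v   [¬□-rule on 5: fresh world v, uRv]
7. (b → (¬b ∨ b)) → c, v   [□-rule on 2 via uRv]
8. b → (¬b ∨ b), v   [□-rule on 4 via uRv]
9. ¬(b → (¬b ∨ b)), v   [→-rule on 7 (branches; this branch)]
10. b, v   [¬→-rule on 9]
11. ¬(¬b ∨ b), v   [¬→-rule on 9]
12. ¬b, v   [¬∨-rule on 11]
Accessibility: uRv
Branch closes: b and ¬b both at v.
Every branch closes; the branch above is one of them.

No, unsatisfiable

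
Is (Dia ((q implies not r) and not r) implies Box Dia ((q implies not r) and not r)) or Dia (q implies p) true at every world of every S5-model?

Tableau for the negation not ((Dia ((q implies not r) and not r) implies Box Dia ((q implies not r) and not r)) or Dia (q implies p)):
1. not ((Dia ((q implies not r) and not r) implies Box Dia ((q implies not r) and not r)) or Dia (q implies p)), w0
2. not (Dia ((q implies not r) and not r) implies Box Dia ((q implies not r) and not r)), w0
3. not Dia (q implies p), w0
4. Dia ((q implies not r) and not r), w0
5. not Box Dia ((q implies not r) and not r), w0
6. not (q implies p), w0
7. q, w0
8. not p, w0
9. (q implies not r) and not r, w1
10. q implies not r, w1
11. not r, w1
12. not (q implies p), w1
13. q, w1
14. not p, w1
15. not Dia ((q implies not r) and not r), w2
16. not (q implies p), w2
17. q, w2
18. not p, w2
19. not ((q implies not r) and not r), w0
20. not ((q implies not r) and not r), w1
21. not ((q implies not r) and not r), w2
22. not (q implies not r), w0
23. r, w0
24. not (q implies not r), w1
25. r, w1
Accessibility: w0Rw0, w0Rw1, w0Rw2, w1Rw0, w1Rw1, w1Rw2, w2Rw0, w2Rw1, w2Rw2
Branch closes: r and not r both at w1.
All branches of the negation close; one closing branch shown above.

Yes, valid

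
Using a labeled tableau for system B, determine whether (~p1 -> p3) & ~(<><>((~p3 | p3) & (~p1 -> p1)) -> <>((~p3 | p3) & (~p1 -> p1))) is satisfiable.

1. (~p1 -> p3) & ~(<><>((~p3 | p3) & (~p1 -> p1)) -> <>((~p3 | p3) & (~p1 -> p1))), 0
2. ~p1 -> p3, 0
3. ~(<><>((~p3 | p3) & (~p1 -> p1)) -> <>((~p3 | p3) & (~p1 -> p1))), 0
4. <><>((~p3 | p3) & (~p1 -> p1)), 0
5. ~<>((~p3 | p3) & (~p1 -> p1)), 0
6. ~((~p3 | p3) & (~p1 -> p1)), 0
7. p3, 0
8. ~(~p1 -> p1), 0
9. ~p1, 0
10. <>((~p3 | p3) & (~p1 -> p1)), 1
11. ~((~p3 | p3) & (~p1 -> p1)), 1
12. ~(~p1 -> p1), 1
13. ~p1, 1
14. (~p3 | p3) & (~p1 -> p1), 2
15. ~p3 | p3, 2
16. ~p1 -> p1, 2
17. p3, 2
18. p1, 2
Accessibility: 0R0, 0R1, 1R0, 1R1, 1R2, 2R1, 2R2

Satisfiable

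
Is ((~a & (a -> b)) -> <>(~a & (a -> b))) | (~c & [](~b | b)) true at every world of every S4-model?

Valid in S4

Tableau for the negation ~(((~a & (a -> b)) -> <>(~a & (a -> b))) | (~c & [](~b | b))):
1. ~(((~a & (a -> b)) -> <>(~a & (a -> b))) | (~c & [](~b | b))), 0
2. ~((~a & (a -> b)) -> <>(~a & (a -> b))), 0
3. ~(~c & [](~b | b)), 0
4. ~a & (a -> b), 0
5. ~<>(~a & (a -> b)), 0
6. ~a, 0
7. a -> b, 0
8. ~(~a & (a -> b)), 0
9. ~[](~b | b), 0
10. b, 0
11. ~(a -> b), 0
12. a, 0
13. ~b, 0
Accessibility: 0R0
Branch closes: a and ~a both at 0.
All branches of the negation close; one closing branch shown above.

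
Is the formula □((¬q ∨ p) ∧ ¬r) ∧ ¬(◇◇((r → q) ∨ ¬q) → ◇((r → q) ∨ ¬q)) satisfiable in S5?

1. □((¬q ∨ p) ∧ ¬r) ∧ ¬(◇◇((r → q) ∨ ¬q) → ◇((r → q) ∨ ¬q)), u
2. □((¬q ∨ p) ∧ ¬r), u
3. ¬(◇◇((r → q) ∨ ¬q) → ◇((r → q) ∨ ¬q)), u
4. ◇◇((r → q) ∨ ¬q), u
5. ¬◇((r → q) ∨ ¬q), u
6. (¬q ∨ p) ∧ ¬r, u
7. ¬q ∨ p, u
8. ¬r, u
9. ¬((r → q) ∨ ¬q), u
10. ¬(r → q), u
11. q, u
12. r, u
13. ¬q, u
Accessibility: uRu
Branch closes: r and ¬r both at u.
All branches of the tableau close; one closing branch shown above.

Unsatisfiable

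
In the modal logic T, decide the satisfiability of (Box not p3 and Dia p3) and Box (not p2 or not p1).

1. (Box not p3 and Dia p3) and Box (not p2 or not p1), u
2. Box not p3 and Dia p3, u
3. Box (not p2 or not p1), u
4. Box not p3, u
5. Dia p3, u
6. not p2 or not p1, u
7. not p3, u
8. not p1, u
9. p3, v
10. not p2 or not p1, v
11. not p3, v
Accessibility: uRu, uRv, vRv
Branch closes: p3 and not p3 both at v.
All branches of the tableau close; one closing branch shown above.

Unsatisfiable (every branch closes)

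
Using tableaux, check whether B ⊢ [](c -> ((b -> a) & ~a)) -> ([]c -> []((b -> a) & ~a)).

Valid in B

Tableau for the negation ~([](c -> ((b -> a) & ~a)) -> ([]c -> []((b -> a) & ~a))):
1. ~([](c -> ((b -> a) & ~a)) -> ([]c -> []((b -> a) & ~a))), u
2. [](c -> ((b -> a) & ~a)), u
3. ~([]c -> []((b -> a) & ~a)), u
4. []c, u
5. ~[]((b -> a) & ~a), u
6. c -> ((b -> a) & ~a), u
7. c, u
8. (b -> a) & ~a, u
9. b -> a, u
10. ~a, u
11. ~b, u
12. ~((b -> a) & ~a), v
13. c -> ((b -> a) & ~a), v
14. c, v
15. ~(b -> a), v
16. b, v
17. ~a, v
18. (b -> a) & ~a, v
19. b -> a, v
20. a, v
Accessibility: uRu, uRv, vRu, vRv
Branch closes: a and ~a both at v.
All branches of the negation close; one closing branch shown above.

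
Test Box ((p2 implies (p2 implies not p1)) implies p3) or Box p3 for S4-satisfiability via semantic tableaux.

1. Box ((p2 implies (p2 implies not p1)) implies p3) or Box p3, w0
2. Box p3, w0   [or-rule on 1 (branches; this branch)]
3. p3, w0   [Box-rule on 2 via w0Rw0]
Accessibility: w0Rw0

Satisfiable (open branch found)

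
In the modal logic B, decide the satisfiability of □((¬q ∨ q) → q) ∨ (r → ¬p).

Yes, satisfiable

1. □((¬q ∨ q) → q) ∨ (r → ¬p), w0
2. r → ¬p, w0   [∨-rule on 1 (branches; this branch)]
3. ¬p, w0   [→-rule on 2 (branches; this branch)]
Accessibility: w0Rw0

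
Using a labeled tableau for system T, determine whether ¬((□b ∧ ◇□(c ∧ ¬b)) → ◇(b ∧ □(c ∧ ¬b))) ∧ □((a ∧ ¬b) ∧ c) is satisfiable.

No, unsatisfiable

1. ¬((□b ∧ ◇□(c ∧ ¬b)) → ◇(b ∧ □(c ∧ ¬b))) ∧ □((a ∧ ¬b) ∧ c), 0
2. ¬((□b ∧ ◇□(c ∧ ¬b)) → ◇(b ∧ □(c ∧ ¬b))), 0
3. □((a ∧ ¬b) ∧ c), 0
4. □b ∧ ◇□(c ∧ ¬b), 0
5. ¬◇(b ∧ □(c ∧ ¬b)), 0
6. □b, 0
7. ◇□(c ∧ ¬b), 0
8. (a ∧ ¬b) ∧ c, 0
9. a ∧ ¬b, 0
10. c, 0
11. a, 0
12. ¬b, 0
13. ¬(b ∧ □(c ∧ ¬b)), 0
14. b, 0
Accessibility: 0R0
Branch closes: b and ¬b both at 0.
All branches of the tableau close; one closing branch shown above.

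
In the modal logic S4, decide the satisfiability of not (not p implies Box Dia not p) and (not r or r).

1. not (not p implies Box Dia not p) and (not r or r), 0
2. not (not p implies Box Dia not p), 0
3. not r or r, 0
4. not p, 0
5. not Box Dia not p, 0
6. r, 0
7. not Dia not p, 1
8. p, 1
Accessibility: 0R0, 0R1, 1R1

Satisfiable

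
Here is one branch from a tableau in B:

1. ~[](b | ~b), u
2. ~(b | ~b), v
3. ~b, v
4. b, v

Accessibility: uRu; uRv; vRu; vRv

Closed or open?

Yes, closed

Both b and ~b appear at v.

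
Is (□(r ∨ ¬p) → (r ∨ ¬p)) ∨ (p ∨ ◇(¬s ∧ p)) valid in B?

Yes, valid

Tableau for the negation ¬((□(r ∨ ¬p) → (r ∨ ¬p)) ∨ (p ∨ ◇(¬s ∧ p))):
1. ¬((□(r ∨ ¬p) → (r ∨ ¬p)) ∨ (p ∨ ◇(¬s ∧ p))), 0
2. ¬(□(r ∨ ¬p) → (r ∨ ¬p)), 0   [¬∨-rule on 1]
3. ¬(p ∨ ◇(¬s ∧ p)), 0   [¬∨-rule on 1]
4. □(r ∨ ¬p), 0   [¬→-rule on 2]
5. ¬(r ∨ ¬p), 0   [¬→-rule on 2]
6. ¬p, 0   [¬∨-rule on 3]
7. ¬◇(¬s ∧ p), 0   [¬∨-rule on 3]
8. ¬r, 0   [¬∨-rule on 5]
9. p, 0   [¬∨-rule on 5]
Accessibility: 0R0
Branch closes: p and ¬p both at 0.
Every branch of the negation's tableau closes; the branch above is one of them.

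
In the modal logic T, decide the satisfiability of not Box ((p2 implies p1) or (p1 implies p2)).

1. not Box ((p2 implies p1) or (p1 implies p2)), w0
2. not ((p2 implies p1) or (p1 implies p2)), w1   [neg-Box-rule on 1: fresh world w1, w0Rw1]
3. not (p2 implies p1), w1   [neg-or-rule on 2]
4. not (p1 implies p2), w1   [neg-or-rule on 2]
5. p2, w1   [neg-implies-rule on 3]
6. not p1, w1   [neg-implies-rule on 3]
7. p1, w1   [neg-implies-rule on 4]
8. not p2, w1   [neg-implies-rule on 4]
Accessibility: w0Rw0, w0Rw1, w1Rw1
Branch closes: p1 and not p1 both at w1.
Every branch closes; the branch above is one of them.

No, unsatisfiable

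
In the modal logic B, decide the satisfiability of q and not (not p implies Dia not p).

1. q and not (not p implies Dia not p), w0
2. q, w0
3. not (not p implies Dia not p), w0
4. not p, w0
5. not Dia not p, w0
6. p, w0
Accessibility: w0Rw0
Branch closes: p and not p both at w0.
All branches of the tableau close; one closing branch shown above.

No, unsatisfiable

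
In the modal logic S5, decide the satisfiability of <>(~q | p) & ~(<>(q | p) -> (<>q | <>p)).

No, unsatisfiable

1. <>(~q | p) & ~(<>(q | p) -> (<>q | <>p)), w0
2. <>(~q | p), w0   [&-rule on 1]
3. ~(<>(q | p) -> (<>q | <>p)), w0   [&-rule on 1]
4. <>(q | p), w0   [~->-rule on 3]
5. ~(<>q | <>p), w0   [~->-rule on 3]
6. ~<>q, w0   [~|-rule on 5]
7. ~<>p, w0   [~|-rule on 5]
8. ~q, w0   [~<>-rule on 6 via w0Rw0]
9. ~p, w0   [~<>-rule on 7 via w0Rw0]
10. ~q | p, w1   [<>-rule on 2: fresh world w1, w0Rw1]
11. ~q, w1   [~<>-rule on 6 via w0Rw1]
12. ~p, w1   [~<>-rule on 7 via w0Rw1]
13. q | p, w2   [<>-rule on 4: fresh world w2, w0Rw2]
14. ~q, w2   [~<>-rule on 6 via w0Rw2]
15. ~p, w2   [~<>-rule on 7 via w0Rw2]
16. p, w2   [|-rule on 13 (branches; this branch)]
Accessibility: w0Rw0, w0Rw1, w0Rw2, w1Rw0, w1Rw1, w1Rw2, w2Rw0, w2Rw1, w2Rw2
Branch closes: p and ~p both at w2.
All branches of the tableau close; one closing branch shown above.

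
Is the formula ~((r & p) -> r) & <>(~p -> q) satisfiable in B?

Unsatisfiable

1. ~((r & p) -> r) & <>(~p -> q), 0
2. ~((r & p) -> r), 0
3. <>(~p -> q), 0
4. r & p, 0
5. ~r, 0
6. r, 0
7. p, 0
Accessibility: 0R0
Branch closes: r and ~r both at 0.
All branches of the tableau close; one closing branch shown above.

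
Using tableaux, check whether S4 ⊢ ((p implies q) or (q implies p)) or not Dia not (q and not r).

Tableau for the negation not (((p implies q) or (q implies p)) or not Dia not (q and not r)):
1. not (((p implies q) or (q implies p)) or not Dia not (q and not r)), w0
2. not ((p implies q) or (q implies p)), w0   [neg-or-rule on 1]
3. Dia not (q and not r), w0   [neg-or-rule on 1]
4. not (p implies q), w0   [neg-or-rule on 2]
5. not (q implies p), w0   [neg-or-rule on 2]
6. p, w0   [neg-implies-rule on 4]
7. not q, w0   [neg-implies-rule on 4]
8. q, w0   [neg-implies-rule on 5]
9. not p, w0   [neg-implies-rule on 5]
Accessibility: w0Rw0
Branch closes: q and not q both at w0.
Every branch of the negation's tableau closes; the branch above is one of them.

Valid in S4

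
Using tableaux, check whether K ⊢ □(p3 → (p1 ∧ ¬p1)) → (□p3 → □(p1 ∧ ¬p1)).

Tableau for the negation ¬(□(p3 → (p1 ∧ ¬p1)) → (□p3 → □(p1 ∧ ¬p1))):
1. ¬(□(p3 → (p1 ∧ ¬p1)) → (□p3 → □(p1 ∧ ¬p1))), 0
2. □(p3 → (p1 ∧ ¬p1)), 0
3. ¬(□p3 → □(p1 ∧ ¬p1)), 0
4. □p3, 0
5. ¬□(p1 ∧ ¬p1), 0
6. ¬(p1 ∧ ¬p1), 1
7. p3 → (p1 ∧ ¬p1), 1
8. p3, 1
9. p1, 1
10. p1 ∧ ¬p1, 1
11. ¬p1, 1
Accessibility: 0R1
Branch closes: p1 and ¬p1 both at 1.
Every branch of the negation's tableau closes; the branch above is one of them.

Valid in K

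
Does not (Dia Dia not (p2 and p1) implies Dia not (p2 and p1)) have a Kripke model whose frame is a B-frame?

Satisfiable

1. not (Dia Dia not (p2 and p1) implies Dia not (p2 and p1)), 0
2. Dia Dia not (p2 and p1), 0   [neg-implies-rule on 1]
3. not Dia not (p2 and p1), 0   [neg-implies-rule on 1]
4. p2 and p1, 0   [neg-Dia-rule on 3 via 0R0]
5. p2, 0   [and-rule on 4]
6. p1, 0   [and-rule on 4]
7. Dia not (p2 and p1), 1   [Dia-rule on 2: fresh world 1, 0R1]
8. p2 and p1, 1   [neg-Dia-rule on 3 via 0R1]
9. p2, 1   [and-rule on 8]
10. p1, 1   [and-rule on 8]
11. not (p2 and p1), 2   [Dia-rule on 7: fresh world 2, 1R2]
12. not p1, 2   [neg-and-rule on 11 (branches; this branch)]
Accessibility: 0R0, 0R1, 1R0, 1R1, 1R2, 2R1, 2R2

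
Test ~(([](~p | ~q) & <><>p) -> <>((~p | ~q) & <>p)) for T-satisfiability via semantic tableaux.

1. ~(([](~p | ~q) & <><>p) -> <>((~p | ~q) & <>p)), w0
2. [](~p | ~q) & <><>p, w0   [~->-rule on 1]
3. ~<>((~p | ~q) & <>p), w0   [~->-rule on 1]
4. [](~p | ~q), w0   [&-rule on 2]
5. <><>p, w0   [&-rule on 2]
6. ~((~p | ~q) & <>p), w0   [~<>-rule on 3 via w0Rw0]
7. ~p | ~q, w0   [[]-rule on 4 via w0Rw0]
8. ~<>p, w0   [~&-rule on 6 (branches; this branch)]
9. ~p, w0   [~<>-rule on 8 via w0Rw0]
10. ~q, w0   [|-rule on 7 (branches; this branch)]
11. <>p, w1   [<>-rule on 5: fresh world w1, w0Rw1]
12. ~((~p | ~q) & <>p), w1   [~<>-rule on 3 via w0Rw1]
13. ~p | ~q, w1   [[]-rule on 4 via w0Rw1]
14. ~p, w1   [~<>-rule on 8 via w0Rw1]
15. ~<>p, w1   [~&-rule on 12 (branches; this branch)]
16. ~q, w1   [|-rule on 13 (branches; this branch)]
17. p, w2   [<>-rule on 11: fresh world w2, w1Rw2]
18. ~p, w2   [~<>-rule on 15 via w1Rw2]
Accessibility: w0Rw0, w0Rw1, w1Rw1, w1Rw2, w2Rw2
Branch closes: p and ~p both at w2.
Every branch closes; the branch above is one of them.

Unsatisfiable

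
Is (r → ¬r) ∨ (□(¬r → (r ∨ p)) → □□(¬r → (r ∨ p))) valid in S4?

Yes, valid

Tableau for the negation ¬((r → ¬r) ∨ (□(¬r → (r ∨ p)) → □□(¬r → (r ∨ p)))):
1. ¬((r → ¬r) ∨ (□(¬r → (r ∨ p)) → □□(¬r → (r ∨ p)))), w0
2. ¬(r → ¬r), w0   [¬∨-rule on 1]
3. ¬(□(¬r → (r ∨ p)) → □□(¬r → (r ∨ p))), w0   [¬∨-rule on 1]
4. r, w0   [¬→-rule on 2]
5. □(¬r → (r ∨ p)), w0   [¬→-rule on 3]
6. ¬□□(¬r → (r ∨ p)), w0   [¬→-rule on 3]
7. ¬r → (r ∨ p), w0   [□-rule on 5 via w0Rw0]
8. r ∨ p, w0   [→-rule on 7 (branches; this branch)]
9. p, w0   [∨-rule on 8 (branches; this branch)]
10. ¬□(¬r → (r ∨ p)), w1   [¬□-rule on 6: fresh world w1, w0Rw1]
11. ¬r → (r ∨ p), w1   [□-rule on 5 via w0Rw1]
12. r ∨ p, w1   [→-rule on 11 (branches; this branch)]
13. p, w1   [∨-rule on 12 (branches; this branch)]
14. ¬(¬r → (r ∨ p)), w2   [¬□-rule on 10: fresh world w2, w1Rw2]
15. ¬r, w2   [¬→-rule on 14]
16. ¬(r ∨ p), w2   [¬→-rule on 14]
17. ¬p, w2   [¬∨-rule on 16]
18. ¬r → (r ∨ p), w2   [□-rule on 5 via w0Rw2]
19. r ∨ p, w2   [→-rule on 18 (branches; this branch)]
20. p, w2   [∨-rule on 19 (branches; this branch)]
Accessibility: w0Rw0, w0Rw1, w0Rw2, w1Rw1, w1Rw2, w2Rw2
Branch closes: p and ¬p both at w2.
All branches of the negation close; one closing branch shown above.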